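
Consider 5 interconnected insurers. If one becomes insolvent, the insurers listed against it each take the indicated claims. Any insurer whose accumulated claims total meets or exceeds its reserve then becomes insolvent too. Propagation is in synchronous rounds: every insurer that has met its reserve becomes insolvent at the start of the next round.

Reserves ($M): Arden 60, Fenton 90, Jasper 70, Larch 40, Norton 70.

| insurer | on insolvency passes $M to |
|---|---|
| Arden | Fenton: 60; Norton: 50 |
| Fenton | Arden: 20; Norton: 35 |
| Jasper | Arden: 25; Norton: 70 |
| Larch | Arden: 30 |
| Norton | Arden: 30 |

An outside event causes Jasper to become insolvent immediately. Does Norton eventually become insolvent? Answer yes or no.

yes

Round 1 — Jasper becomes insolvent (initial).
  Arden: +25 → 25 < 60
  Norton: +70 → 70 ≥ 70
Round 2 — Norton becomes insolvent.
  Arden: +30 → 55 < 60
No further insolvencies.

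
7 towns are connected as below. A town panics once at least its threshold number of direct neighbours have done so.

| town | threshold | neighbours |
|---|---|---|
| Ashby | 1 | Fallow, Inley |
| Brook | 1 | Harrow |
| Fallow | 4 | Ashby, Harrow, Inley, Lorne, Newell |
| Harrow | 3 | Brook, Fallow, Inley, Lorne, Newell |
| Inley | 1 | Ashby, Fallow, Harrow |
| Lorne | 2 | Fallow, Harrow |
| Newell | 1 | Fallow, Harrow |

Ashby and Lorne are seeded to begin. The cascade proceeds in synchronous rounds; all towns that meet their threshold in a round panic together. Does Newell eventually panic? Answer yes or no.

no

Round 1 — Ashby, Lorne panic (initial).
Round 2 — checking thresholds:
  Fallow: 2 of 5 neighbours < 4, not yet.
  Harrow: 1 of 5 neighbours < 3, not yet.
  Inley: 1 of 3 neighbours ≥ 1, panics.
Round 3 — no new panics; cascade stops.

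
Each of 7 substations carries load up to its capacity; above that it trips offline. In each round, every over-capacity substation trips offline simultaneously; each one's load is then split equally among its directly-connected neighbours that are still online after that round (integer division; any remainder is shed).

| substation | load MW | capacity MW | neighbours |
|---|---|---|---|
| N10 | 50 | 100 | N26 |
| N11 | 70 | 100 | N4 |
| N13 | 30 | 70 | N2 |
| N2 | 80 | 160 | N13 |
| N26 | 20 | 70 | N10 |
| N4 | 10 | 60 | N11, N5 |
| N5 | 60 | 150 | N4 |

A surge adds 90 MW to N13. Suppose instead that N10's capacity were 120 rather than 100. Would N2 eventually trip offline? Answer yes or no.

With N10's capacity at 120:
Round 1 — N13 at 120 > 70. N13 trips offline.
  N13 sheds 120 MW to N2: 120 each.
    N2: 80+120 = 200 > 160
Round 2 — N2 trips offline.
  N2 sheds 200 MW: no online neighbours, lost.
No further trips.

yes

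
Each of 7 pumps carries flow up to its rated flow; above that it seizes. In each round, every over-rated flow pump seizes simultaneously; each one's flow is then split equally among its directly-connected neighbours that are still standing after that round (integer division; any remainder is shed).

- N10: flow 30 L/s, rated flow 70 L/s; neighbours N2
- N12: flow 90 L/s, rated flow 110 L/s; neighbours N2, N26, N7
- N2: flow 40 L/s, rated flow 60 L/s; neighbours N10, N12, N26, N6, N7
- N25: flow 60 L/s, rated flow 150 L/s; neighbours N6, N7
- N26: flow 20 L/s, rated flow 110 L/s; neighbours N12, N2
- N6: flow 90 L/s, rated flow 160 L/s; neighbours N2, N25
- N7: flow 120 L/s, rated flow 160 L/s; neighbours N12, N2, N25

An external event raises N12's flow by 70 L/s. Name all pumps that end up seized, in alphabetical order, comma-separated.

Round 1 — N12 at 160 > 110. N12 seizes.
  N12 sheds 160 L/s to N2, N26, N7: 53 each (1 lost).
    N2: 40+53 = 93 > 60
    N26: 20+53 = 73 ≤ 110
    N7: 120+53 = 173 > 160
Round 2 — N2, N7 seize.
  N2 sheds 93 L/s to N10, N26, N6: 31 each.
    N10: 30+31 = 61 ≤ 70
    N26: 73+31 = 104 ≤ 110
    N6: 90+31 = 121 ≤ 160
  N7 sheds 173 L/s to N25: 173 each.
    N25: 60+173 = 233 > 150
Round 3 — N25 seizes.
  N25 sheds 233 L/s to N6: 233 each.
    N6: 121+233 = 354 > 160
Round 4 — N6 seizes.
  N6 sheds 354 L/s: no online neighbours, lost.
No further seizures.

N12, N2, N25, N6, N7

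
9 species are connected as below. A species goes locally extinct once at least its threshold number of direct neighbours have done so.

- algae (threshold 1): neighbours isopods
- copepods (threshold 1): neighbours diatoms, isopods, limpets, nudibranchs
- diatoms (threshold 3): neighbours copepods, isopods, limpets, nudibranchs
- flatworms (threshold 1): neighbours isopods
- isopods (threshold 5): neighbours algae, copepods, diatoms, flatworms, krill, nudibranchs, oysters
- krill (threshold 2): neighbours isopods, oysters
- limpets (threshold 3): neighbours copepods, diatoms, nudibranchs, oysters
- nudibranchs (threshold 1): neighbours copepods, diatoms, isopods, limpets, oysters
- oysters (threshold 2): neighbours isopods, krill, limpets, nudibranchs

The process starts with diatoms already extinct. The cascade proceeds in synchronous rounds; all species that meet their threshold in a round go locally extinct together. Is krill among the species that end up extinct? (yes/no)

no

Round 1 — diatoms goes locally extinct (initial).
Round 2 — checking thresholds:
  copepods: 1 of 4 neighbours ≥ 1, goes locally extinct.
  isopods: 1 of 7 neighbours < 5, below threshold.
  limpets: 1 of 4 neighbours < 3, below threshold.
  nudibranchs: 1 of 5 neighbours ≥ 1, goes locally extinct.
Round 3 — checking thresholds:
  isopods: 3 of 7 neighbours < 5, below threshold.
  limpets: 3 of 4 neighbours ≥ 3, goes locally extinct.
  oysters: 1 of 4 neighbours < 2, below threshold.
Round 4 — checking thresholds:
  isopods: 3 of 7 neighbours < 5, below threshold.
  oysters: 2 of 4 neighbours ≥ 2, goes locally extinct.
Round 5 — no new extinctions; cascade stops.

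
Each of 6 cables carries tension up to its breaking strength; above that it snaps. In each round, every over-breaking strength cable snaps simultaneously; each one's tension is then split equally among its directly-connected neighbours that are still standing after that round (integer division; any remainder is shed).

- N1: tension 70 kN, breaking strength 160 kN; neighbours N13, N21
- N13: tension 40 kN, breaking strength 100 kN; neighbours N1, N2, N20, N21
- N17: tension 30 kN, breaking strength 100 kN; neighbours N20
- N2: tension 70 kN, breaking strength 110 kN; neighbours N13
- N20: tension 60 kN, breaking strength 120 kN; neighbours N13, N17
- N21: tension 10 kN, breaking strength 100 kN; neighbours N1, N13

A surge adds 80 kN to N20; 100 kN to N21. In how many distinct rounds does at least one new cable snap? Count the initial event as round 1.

3

Round 1 — N20 at 140 > 120; N21 at 110 > 100. N20, N21 snap.
  N20 sheds 140 kN to N13, N17: 70 each.
    N13: 40+70 = 110 > 100
    N17: 30+70 = 100 ≤ 100
  N21 sheds 110 kN to N1, N13: 55 each.
    N1: 70+55 = 125 ≤ 160
    N13: 110+55 = 165 > 100
Round 2 — N13 snaps.
  N13 sheds 165 kN to N1, N2: 82 each (1 lost).
    N1: 125+82 = 207 > 160
    N2: 70+82 = 152 > 110
Round 3 — N1, N2 snap.
  N1 sheds 207 kN: no online neighbours, lost.
  N2 sheds 152 kN: no online neighbours, lost.
No further breaks.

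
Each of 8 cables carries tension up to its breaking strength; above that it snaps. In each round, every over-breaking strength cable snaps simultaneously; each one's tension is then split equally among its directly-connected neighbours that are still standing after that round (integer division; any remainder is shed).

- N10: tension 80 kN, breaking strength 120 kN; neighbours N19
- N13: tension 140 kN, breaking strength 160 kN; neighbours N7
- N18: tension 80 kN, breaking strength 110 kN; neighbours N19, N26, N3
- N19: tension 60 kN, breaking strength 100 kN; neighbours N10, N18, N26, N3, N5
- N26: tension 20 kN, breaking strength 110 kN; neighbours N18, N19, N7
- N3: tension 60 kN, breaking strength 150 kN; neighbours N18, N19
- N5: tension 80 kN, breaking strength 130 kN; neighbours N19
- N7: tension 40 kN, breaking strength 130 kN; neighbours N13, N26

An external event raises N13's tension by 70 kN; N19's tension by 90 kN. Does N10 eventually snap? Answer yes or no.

Round 1 — N13 at 210 > 160; N19 at 150 > 100. N13, N19 snap.
  N13 sheds 210 kN to N7: 210 each.
    N7: 40+210 = 250 > 130
  N19 sheds 150 kN to N10, N18, N26, N3, N5: 30 each.
    N10: 80+30 = 110 ≤ 120
    N18: 80+30 = 110 ≤ 110
    N26: 20+30 = 50 ≤ 110
    N3: 60+30 = 90 ≤ 150
    N5: 80+30 = 110 ≤ 130
Round 2 — N7 snaps.
  N7 sheds 250 kN to N26: 250 each.
    N26: 50+250 = 300 > 110
Round 3 — N26 snaps.
  N26 sheds 300 kN to N18: 300 each.
    N18: 110+300 = 410 > 110
Round 4 — N18 snaps.
  N18 sheds 410 kN to N3: 410 each.
    N3: 90+410 = 500 > 150
Round 5 — N3 snaps.
  N3 sheds 500 kN: no online neighbours, lost.
No further breaks.

no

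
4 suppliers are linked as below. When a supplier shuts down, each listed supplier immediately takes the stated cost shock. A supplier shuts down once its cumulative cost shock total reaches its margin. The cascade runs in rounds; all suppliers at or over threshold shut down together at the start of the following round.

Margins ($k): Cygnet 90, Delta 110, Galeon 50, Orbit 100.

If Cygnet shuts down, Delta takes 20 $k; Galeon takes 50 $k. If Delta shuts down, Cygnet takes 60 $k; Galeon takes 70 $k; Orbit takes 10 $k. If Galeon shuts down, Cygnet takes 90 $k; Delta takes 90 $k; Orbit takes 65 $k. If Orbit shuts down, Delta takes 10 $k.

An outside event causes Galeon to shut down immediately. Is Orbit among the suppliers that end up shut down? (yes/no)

Round 1 — Galeon shuts down (initial).
  Cygnet: +90 → 90 ≥ 90
  Delta: +90 → 90 < 110
  Orbit: +65 → 65 < 100
Round 2 — Cygnet shuts down.
  Delta: +20 → 110 ≥ 110
Round 3 — Delta shuts down.
  Orbit: +10 → 75 < 100
No further shutdowns.

no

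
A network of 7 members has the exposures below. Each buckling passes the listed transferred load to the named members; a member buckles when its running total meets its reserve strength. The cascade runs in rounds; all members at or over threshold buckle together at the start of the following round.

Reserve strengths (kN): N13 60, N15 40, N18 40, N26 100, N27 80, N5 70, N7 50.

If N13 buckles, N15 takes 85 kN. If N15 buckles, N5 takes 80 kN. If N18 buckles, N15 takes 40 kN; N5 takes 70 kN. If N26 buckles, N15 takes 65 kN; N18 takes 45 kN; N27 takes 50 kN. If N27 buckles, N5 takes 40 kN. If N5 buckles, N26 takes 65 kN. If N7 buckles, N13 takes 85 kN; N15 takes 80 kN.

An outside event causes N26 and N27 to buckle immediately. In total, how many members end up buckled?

5

Round 1 — N26, N27 buckle (initial).
  N15: +65 → 65 ≥ 40
  N18: +45 → 45 ≥ 40
  N5: +40 → 40 < 70
Round 2 — N15, N18 buckle.
  N5: +80+70 → 190 ≥ 70
Round 3 — N5 buckles.
No further bucklings.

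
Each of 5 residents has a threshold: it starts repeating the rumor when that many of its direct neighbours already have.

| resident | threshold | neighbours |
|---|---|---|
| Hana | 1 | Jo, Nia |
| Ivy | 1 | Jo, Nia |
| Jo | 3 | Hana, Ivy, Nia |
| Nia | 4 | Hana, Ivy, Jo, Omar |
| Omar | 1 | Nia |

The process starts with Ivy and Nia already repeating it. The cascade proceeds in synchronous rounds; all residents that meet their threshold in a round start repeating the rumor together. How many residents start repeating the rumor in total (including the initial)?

Round 1 — Ivy, Nia start repeating the rumor (initial).
Round 2 — checking thresholds:
  Hana: 1 of 2 neighbours ≥ 1, starts repeating the rumor.
  Jo: 2 of 3 neighbours < 3, holds.
  Omar: 1 of 1 neighbours ≥ 1, starts repeating the rumor.
Round 3 — checking thresholds:
  Jo: 3 of 3 neighbours ≥ 3, starts repeating the rumor.
Round 4 — no new spreads; cascade stops.

5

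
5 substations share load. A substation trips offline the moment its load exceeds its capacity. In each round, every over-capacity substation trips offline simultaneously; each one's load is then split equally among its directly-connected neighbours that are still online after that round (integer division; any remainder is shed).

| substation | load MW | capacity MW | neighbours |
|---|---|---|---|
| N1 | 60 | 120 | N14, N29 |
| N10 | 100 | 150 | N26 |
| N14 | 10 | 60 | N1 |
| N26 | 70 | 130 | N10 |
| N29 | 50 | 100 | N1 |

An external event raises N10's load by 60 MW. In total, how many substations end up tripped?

2

Round 1 — N10 at 160 > 150. N10 trips offline.
  N10 sheds 160 MW to N26: 160 each.
    N26: 70+160 = 230 > 130
Round 2 — N26 trips offline.
  N26 sheds 230 MW: no online neighbours, lost.
No further trips.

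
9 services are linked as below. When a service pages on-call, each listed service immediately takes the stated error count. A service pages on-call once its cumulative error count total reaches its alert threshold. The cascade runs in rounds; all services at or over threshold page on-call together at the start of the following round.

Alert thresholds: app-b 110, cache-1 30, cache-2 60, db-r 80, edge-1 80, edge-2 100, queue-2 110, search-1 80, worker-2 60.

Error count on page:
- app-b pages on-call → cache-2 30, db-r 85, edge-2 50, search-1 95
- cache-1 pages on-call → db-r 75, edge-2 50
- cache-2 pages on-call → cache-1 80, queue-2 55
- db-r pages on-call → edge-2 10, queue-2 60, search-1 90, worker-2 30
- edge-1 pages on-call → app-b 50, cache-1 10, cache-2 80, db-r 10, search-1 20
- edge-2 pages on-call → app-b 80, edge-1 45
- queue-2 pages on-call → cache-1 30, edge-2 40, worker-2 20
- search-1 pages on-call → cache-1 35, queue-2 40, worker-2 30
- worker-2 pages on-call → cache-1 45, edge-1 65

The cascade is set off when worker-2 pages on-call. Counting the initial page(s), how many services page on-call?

2

Round 1 — worker-2 pages on-call (initial).
  cache-1: +45 → 45 ≥ 30
  edge-1: +65 → 65 < 80
Round 2 — cache-1 pages on-call.
  db-r: +75 → 75 < 80
  edge-2: +50 → 50 < 100
No further pages.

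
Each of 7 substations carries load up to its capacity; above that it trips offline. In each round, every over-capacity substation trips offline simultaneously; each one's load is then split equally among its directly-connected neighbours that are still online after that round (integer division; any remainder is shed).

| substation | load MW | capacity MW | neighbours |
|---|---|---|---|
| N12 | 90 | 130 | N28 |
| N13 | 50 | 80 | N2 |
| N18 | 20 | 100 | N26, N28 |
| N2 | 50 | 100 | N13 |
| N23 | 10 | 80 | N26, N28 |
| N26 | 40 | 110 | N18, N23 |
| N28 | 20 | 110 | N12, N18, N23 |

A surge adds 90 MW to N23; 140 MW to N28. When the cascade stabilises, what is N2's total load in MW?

50

Round 1 — N23 at 100 > 80; N28 at 160 > 110. N23, N28 trip offline.
  N23 sheds 100 MW to N26: 100 each.
    N26: 40+100 = 140 > 110
  N28 sheds 160 MW to N12, N18: 80 each.
    N12: 90+80 = 170 > 130
    N18: 20+80 = 100 ≤ 100
Round 2 — N12, N26 trip offline.
  N12 sheds 170 MW: no online neighbours, lost.
  N26 sheds 140 MW to N18: 140 each.
    N18: 100+140 = 240 > 100
Round 3 — N18 trips offline.
  N18 sheds 240 MW: no online neighbours, lost.
No further trips.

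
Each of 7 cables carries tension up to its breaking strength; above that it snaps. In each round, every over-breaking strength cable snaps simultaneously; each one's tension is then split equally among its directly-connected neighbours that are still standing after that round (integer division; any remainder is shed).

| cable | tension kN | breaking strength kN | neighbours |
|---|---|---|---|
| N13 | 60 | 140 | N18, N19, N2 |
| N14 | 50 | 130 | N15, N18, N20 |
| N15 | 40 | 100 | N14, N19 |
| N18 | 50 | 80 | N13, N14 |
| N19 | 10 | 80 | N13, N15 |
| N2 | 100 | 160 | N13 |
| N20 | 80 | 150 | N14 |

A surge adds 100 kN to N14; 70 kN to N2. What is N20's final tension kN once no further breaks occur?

Round 1 — N14 at 150 > 130; N2 at 170 > 160. N14, N2 snap.
  N14 sheds 150 kN to N15, N18, N20: 50 each.
    N15: 40+50 = 90 ≤ 100
    N18: 50+50 = 100 > 80
    N20: 80+50 = 130 ≤ 150
  N2 sheds 170 kN to N13: 170 each.
    N13: 60+170 = 230 > 140
Round 2 — N13, N18 snap.
  N13 sheds 230 kN to N19: 230 each.
    N19: 10+230 = 240 > 80
  N18 sheds 100 kN: no online neighbours, lost.
Round 3 — N19 snaps.
  N19 sheds 240 kN to N15: 240 each.
    N15: 90+240 = 330 > 100
Round 4 — N15 snaps.
  N15 sheds 330 kN: no online neighbours, lost.
No further breaks.

130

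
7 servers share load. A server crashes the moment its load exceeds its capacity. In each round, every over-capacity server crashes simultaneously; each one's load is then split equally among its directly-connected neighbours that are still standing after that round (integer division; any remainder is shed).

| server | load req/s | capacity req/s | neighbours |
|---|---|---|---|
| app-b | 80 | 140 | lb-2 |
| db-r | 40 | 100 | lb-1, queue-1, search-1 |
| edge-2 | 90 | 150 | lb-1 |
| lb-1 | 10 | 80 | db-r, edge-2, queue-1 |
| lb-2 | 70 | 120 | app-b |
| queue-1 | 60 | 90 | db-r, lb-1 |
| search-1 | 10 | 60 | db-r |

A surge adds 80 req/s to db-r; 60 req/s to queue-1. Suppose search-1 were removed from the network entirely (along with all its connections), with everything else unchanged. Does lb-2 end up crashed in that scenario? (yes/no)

With search-1 removed:
Round 1 — db-r at 120 > 100; queue-1 at 120 > 90. db-r, queue-1 crash.
  db-r sheds 120 req/s to lb-1: 120 each.
    lb-1: 10+120 = 130 > 80
  queue-1 sheds 120 req/s to lb-1: 120 each.
    lb-1: 130+120 = 250 > 80
Round 2 — lb-1 crashes.
  lb-1 sheds 250 req/s to edge-2: 250 each.
    edge-2: 90+250 = 340 > 150
Round 3 — edge-2 crashes.
  edge-2 sheds 340 req/s: no online neighbours, lost.
No further crashes.

no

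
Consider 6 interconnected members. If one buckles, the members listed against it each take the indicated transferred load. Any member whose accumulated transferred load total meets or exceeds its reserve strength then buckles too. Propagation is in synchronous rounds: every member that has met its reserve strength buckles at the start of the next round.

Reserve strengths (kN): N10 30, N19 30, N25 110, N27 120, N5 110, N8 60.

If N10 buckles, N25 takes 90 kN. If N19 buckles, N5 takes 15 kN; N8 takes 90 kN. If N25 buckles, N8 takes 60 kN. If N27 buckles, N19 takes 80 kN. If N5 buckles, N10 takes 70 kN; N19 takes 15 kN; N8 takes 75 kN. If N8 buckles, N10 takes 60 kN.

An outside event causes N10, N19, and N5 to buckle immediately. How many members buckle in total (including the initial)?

Round 1 — N10, N19, N5 buckle (initial).
  N25: +90 → 90 < 110
  N8: +90+75 → 165 ≥ 60
Round 2 — N8 buckles.
No further bucklings.

4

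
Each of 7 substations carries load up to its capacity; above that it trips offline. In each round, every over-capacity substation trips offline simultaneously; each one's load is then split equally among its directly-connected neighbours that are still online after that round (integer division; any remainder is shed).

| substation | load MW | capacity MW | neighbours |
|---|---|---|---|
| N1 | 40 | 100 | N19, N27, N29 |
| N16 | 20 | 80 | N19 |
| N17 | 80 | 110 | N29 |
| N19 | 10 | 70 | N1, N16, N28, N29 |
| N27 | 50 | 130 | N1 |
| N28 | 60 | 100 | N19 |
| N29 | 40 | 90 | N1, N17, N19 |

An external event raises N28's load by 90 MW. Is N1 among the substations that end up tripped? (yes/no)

yes

Round 1 — N28 at 150 > 100. N28 trips offline.
  N28 sheds 150 MW to N19: 150 each.
    N19: 10+150 = 160 > 70
Round 2 — N19 trips offline.
  N19 sheds 160 MW to N1, N16, N29: 53 each (1 lost).
    N1: 40+53 = 93 ≤ 100
    N16: 20+53 = 73 ≤ 80
    N29: 40+53 = 93 > 90
Round 3 — N29 trips offline.
  N29 sheds 93 MW to N1, N17: 46 each (1 lost).
    N1: 93+46 = 139 > 100
    N17: 80+46 = 126 > 110
Round 4 — N1, N17 trip offline.
  N1 sheds 139 MW to N27: 139 each.
    N27: 50+139 = 189 > 130
  N17 sheds 126 MW: no online neighbours, lost.
Round 5 — N27 trips offline.
  N27 sheds 189 MW: no online neighbours, lost.
No further trips.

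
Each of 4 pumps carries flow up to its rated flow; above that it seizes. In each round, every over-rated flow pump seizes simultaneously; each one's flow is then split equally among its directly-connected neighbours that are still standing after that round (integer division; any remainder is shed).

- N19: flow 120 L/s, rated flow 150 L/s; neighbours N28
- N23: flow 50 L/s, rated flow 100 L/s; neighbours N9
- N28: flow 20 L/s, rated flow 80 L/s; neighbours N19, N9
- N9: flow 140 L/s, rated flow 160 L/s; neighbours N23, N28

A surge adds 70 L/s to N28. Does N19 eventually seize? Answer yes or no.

Round 1 — N28 at 90 > 80. N28 seizes.
  N28 sheds 90 L/s to N19, N9: 45 each.
    N19: 120+45 = 165 > 150
    N9: 140+45 = 185 > 160
Round 2 — N19, N9 seize.
  N19 sheds 165 L/s: no online neighbours, lost.
  N9 sheds 185 L/s to N23: 185 each.
    N23: 50+185 = 235 > 100
Round 3 — N23 seizes.
  N23 sheds 235 L/s: no online neighbours, lost.
No further seizures.

yes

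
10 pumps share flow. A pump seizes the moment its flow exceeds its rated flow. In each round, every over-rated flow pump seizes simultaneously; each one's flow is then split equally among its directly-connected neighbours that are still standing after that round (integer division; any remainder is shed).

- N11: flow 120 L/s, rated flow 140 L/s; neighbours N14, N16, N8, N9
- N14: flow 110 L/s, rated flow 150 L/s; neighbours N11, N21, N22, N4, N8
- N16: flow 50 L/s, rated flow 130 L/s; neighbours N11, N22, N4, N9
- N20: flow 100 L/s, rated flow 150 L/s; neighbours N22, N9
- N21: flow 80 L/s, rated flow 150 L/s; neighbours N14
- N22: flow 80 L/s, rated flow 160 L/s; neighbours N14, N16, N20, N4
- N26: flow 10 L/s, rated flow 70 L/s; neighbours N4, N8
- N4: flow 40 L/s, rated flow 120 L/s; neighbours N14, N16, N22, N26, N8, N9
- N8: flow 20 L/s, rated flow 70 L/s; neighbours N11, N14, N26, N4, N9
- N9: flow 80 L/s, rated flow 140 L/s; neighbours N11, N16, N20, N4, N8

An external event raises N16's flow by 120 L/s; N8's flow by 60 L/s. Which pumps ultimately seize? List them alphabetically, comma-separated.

N11, N14, N16, N20, N21, N22, N26, N4, N8, N9

Round 1 — N16 at 170 > 130; N8 at 80 > 70. N16, N8 seize.
  N16 sheds 170 L/s to N11, N22, N4, N9: 42 each (2 lost).
    N11: 120+42 = 162 > 140
    N22: 80+42 = 122 ≤ 160
    N4: 40+42 = 82 ≤ 120
    N9: 80+42 = 122 ≤ 140
  N8 sheds 80 L/s to N11, N14, N26, N4, N9: 16 each.
    N11: 162+16 = 178 > 140
    N14: 110+16 = 126 ≤ 150
    N26: 10+16 = 26 ≤ 70
    N4: 82+16 = 98 ≤ 120
    N9: 122+16 = 138 ≤ 140
Round 2 — N11 seizes.
  N11 sheds 178 L/s to N14, N9: 89 each.
    N14: 126+89 = 215 > 150
    N9: 138+89 = 227 > 140
Round 3 — N14, N9 seize.
  N14 sheds 215 L/s to N21, N22, N4: 71 each (2 lost).
    N21: 80+71 = 151 > 150
    N22: 122+71 = 193 > 160
    N4: 98+71 = 169 > 120
  N9 sheds 227 L/s to N20, N4: 113 each (1 lost).
    N20: 100+113 = 213 > 150
    N4: 169+113 = 282 > 120
Round 4 — N20, N21, N22, N4 seize.
  N20 sheds 213 L/s: no online neighbours, lost.
  N21 sheds 151 L/s: no online neighbours, lost.
  N22 sheds 193 L/s: no online neighbours, lost.
  N4 sheds 282 L/s to N26: 282 each.
    N26: 26+282 = 308 > 70
Round 5 — N26 seizes.
  N26 sheds 308 L/s: no online neighbours, lost.
No further seizures.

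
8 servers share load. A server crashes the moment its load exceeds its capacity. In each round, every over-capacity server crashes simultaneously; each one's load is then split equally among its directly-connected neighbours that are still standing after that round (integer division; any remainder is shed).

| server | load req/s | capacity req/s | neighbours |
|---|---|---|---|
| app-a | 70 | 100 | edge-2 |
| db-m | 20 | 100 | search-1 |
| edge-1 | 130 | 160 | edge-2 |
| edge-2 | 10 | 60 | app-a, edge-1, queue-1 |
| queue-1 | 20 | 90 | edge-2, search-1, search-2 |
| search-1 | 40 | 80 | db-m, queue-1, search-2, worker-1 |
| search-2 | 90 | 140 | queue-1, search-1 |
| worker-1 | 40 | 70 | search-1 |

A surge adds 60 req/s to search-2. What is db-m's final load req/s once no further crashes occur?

77

Round 1 — search-2 at 150 > 140. search-2 crashes.
  search-2 sheds 150 req/s to queue-1, search-1: 75 each.
    queue-1: 20+75 = 95 > 90
    search-1: 40+75 = 115 > 80
Round 2 — queue-1, search-1 crash.
  queue-1 sheds 95 req/s to edge-2: 95 each.
    edge-2: 10+95 = 105 > 60
  search-1 sheds 115 req/s to db-m, worker-1: 57 each (1 lost).
    db-m: 20+57 = 77 ≤ 100
    worker-1: 40+57 = 97 > 70
Round 3 — edge-2, worker-1 crash.
  edge-2 sheds 105 req/s to app-a, edge-1: 52 each (1 lost).
    app-a: 70+52 = 122 > 100
    edge-1: 130+52 = 182 > 160
  worker-1 sheds 97 req/s: no online neighbours, lost.
Round 4 — app-a, edge-1 crash.
  app-a sheds 122 req/s: no online neighbours, lost.
  edge-1 sheds 182 req/s: no online neighbours, lost.
No further crashes.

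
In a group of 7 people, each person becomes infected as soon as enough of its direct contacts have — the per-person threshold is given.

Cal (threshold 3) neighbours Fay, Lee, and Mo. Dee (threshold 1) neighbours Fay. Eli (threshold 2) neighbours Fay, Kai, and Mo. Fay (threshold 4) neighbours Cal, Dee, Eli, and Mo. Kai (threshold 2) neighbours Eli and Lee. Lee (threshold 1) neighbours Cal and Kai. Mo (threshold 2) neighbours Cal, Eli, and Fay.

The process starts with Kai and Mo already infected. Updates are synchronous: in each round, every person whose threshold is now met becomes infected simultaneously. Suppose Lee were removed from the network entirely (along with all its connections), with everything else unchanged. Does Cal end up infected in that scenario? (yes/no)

no

With Lee removed:
Round 1 — Kai, Mo become infected (initial).
Round 2 — checking thresholds:
  Cal: 1 of 2 neighbours < 3, holds.
  Eli: 2 of 3 neighbours ≥ 2, becomes infected.
  Fay: 1 of 4 neighbours < 4, holds.
Round 3 — no new infections; cascade stops.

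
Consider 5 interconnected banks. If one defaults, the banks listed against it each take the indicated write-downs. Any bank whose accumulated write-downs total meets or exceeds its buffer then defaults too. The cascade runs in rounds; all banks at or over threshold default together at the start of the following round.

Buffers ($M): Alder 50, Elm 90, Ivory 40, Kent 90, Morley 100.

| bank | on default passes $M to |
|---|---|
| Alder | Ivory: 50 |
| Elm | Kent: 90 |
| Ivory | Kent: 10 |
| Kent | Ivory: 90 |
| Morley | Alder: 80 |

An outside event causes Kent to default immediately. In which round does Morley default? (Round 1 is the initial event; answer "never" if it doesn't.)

Round 1 — Kent defaults (initial).
  Ivory: +90 → 90 ≥ 40
Round 2 — Ivory defaults.
No further defaults.

never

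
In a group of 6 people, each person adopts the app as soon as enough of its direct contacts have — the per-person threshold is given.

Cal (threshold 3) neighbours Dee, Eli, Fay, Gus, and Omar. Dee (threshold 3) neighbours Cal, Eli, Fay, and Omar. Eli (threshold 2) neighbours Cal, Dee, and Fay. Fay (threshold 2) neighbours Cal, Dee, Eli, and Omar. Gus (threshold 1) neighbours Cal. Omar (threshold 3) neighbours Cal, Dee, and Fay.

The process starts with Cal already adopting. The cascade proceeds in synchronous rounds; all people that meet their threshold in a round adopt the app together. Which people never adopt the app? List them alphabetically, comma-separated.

Round 1 — Cal adopts the app (initial).
Round 2 — checking thresholds:
  Dee: 1 of 4 neighbours < 3, below threshold.
  Eli: 1 of 3 neighbours < 2, below threshold.
  Fay: 1 of 4 neighbours < 2, below threshold.
  Gus: 1 of 1 neighbours ≥ 1, adopts the app.
  Omar: 1 of 3 neighbours < 3, below threshold.
Round 3 — no new adoptions; cascade stops.

Dee, Eli, Fay, Omar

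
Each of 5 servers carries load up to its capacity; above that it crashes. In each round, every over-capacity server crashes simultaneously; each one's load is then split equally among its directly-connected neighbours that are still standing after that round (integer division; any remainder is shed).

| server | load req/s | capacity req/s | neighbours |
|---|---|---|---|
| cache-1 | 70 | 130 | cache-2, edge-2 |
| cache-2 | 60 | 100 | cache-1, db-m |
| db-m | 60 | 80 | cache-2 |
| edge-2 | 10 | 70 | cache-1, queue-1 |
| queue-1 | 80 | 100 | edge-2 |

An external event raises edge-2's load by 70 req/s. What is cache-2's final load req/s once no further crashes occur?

60

Round 1 — edge-2 at 80 > 70. edge-2 crashes.
  edge-2 sheds 80 req/s to cache-1, queue-1: 40 each.
    cache-1: 70+40 = 110 ≤ 130
    queue-1: 80+40 = 120 > 100
Round 2 — queue-1 crashes.
  queue-1 sheds 120 req/s: no online neighbours, lost.
No further crashes.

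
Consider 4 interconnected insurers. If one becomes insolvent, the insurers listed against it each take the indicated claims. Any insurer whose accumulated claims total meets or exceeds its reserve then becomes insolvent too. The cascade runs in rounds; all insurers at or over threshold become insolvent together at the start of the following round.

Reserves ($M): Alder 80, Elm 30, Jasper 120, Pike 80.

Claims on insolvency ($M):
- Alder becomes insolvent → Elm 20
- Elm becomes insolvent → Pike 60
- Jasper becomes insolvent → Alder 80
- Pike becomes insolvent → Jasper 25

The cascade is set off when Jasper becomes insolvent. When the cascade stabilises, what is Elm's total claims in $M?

20

Round 1 — Jasper becomes insolvent (initial).
  Alder: +80 → 80 ≥ 80
Round 2 — Alder becomes insolvent.
  Elm: +20 → 20 < 30
No further insolvencies.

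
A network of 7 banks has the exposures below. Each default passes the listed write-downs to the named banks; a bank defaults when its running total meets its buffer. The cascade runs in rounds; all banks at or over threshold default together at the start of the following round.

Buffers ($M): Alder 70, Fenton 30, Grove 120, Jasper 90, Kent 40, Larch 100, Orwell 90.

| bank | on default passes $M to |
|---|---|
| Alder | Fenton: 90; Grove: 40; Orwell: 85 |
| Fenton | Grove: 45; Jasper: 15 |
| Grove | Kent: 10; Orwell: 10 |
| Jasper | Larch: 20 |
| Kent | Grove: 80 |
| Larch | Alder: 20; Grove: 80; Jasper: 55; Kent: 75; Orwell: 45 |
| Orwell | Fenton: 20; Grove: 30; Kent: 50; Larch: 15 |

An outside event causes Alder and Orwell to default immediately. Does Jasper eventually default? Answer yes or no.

Round 1 — Alder, Orwell default (initial).
  Fenton: +90+20 → 110 ≥ 30
  Grove: +40+30 → 70 < 120
  Kent: +50 → 50 ≥ 40
  Larch: +15 → 15 < 100
Round 2 — Fenton, Kent default.
  Grove: +45+80 → 195 ≥ 120
  Jasper: +15 → 15 < 90
Round 3 — Grove defaults.
No further defaults.

no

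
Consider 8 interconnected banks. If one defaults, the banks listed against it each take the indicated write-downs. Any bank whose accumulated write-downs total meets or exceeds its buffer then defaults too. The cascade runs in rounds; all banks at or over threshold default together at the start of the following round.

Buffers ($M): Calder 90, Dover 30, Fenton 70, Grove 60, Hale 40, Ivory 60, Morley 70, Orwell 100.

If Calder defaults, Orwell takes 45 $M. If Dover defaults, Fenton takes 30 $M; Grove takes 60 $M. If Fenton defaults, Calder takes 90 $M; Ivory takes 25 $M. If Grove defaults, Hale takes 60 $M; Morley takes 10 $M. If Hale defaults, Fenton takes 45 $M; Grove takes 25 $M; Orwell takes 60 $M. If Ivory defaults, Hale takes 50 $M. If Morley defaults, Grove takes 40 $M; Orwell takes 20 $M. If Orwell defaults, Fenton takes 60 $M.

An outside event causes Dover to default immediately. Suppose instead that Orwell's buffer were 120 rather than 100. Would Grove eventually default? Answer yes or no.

yes

With Orwell's buffer at 120:
Round 1 — Dover defaults (initial).
  Fenton: +30 → 30 < 70
  Grove: +60 → 60 ≥ 60
Round 2 — Grove defaults.
  Hale: +60 → 60 ≥ 40
  Morley: +10 → 10 < 70
Round 3 — Hale defaults.
  Fenton: +45 → 75 ≥ 70
  Orwell: +60 → 60 < 120
Round 4 — Fenton defaults.
  Calder: +90 → 90 ≥ 90
  Ivory: +25 → 25 < 60
Round 5 — Calder defaults.
  Orwell: +45 → 105 < 120
No further defaults.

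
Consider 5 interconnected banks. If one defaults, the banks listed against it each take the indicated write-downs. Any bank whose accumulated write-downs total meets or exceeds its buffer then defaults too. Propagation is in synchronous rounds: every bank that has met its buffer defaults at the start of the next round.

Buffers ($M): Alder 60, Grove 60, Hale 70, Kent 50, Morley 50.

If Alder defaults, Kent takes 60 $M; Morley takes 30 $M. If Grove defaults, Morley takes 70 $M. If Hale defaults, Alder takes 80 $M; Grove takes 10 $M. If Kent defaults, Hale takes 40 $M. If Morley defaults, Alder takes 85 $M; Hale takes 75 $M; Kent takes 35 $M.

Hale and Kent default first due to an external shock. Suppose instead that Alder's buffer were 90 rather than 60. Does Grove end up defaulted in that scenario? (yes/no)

no

With Alder's buffer at 90:
Round 1 — Hale, Kent default (initial).
  Alder: +80 → 80 < 90
  Grove: +10 → 10 < 60
No further defaults.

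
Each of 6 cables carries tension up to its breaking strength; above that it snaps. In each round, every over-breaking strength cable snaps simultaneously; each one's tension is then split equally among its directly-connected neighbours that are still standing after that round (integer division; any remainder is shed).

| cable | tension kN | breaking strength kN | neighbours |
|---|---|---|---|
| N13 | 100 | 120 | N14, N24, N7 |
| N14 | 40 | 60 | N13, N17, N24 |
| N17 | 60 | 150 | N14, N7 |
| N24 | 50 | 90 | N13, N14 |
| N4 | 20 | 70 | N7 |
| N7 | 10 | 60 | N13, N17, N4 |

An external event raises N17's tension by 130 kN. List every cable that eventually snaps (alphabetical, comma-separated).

N13, N14, N17, N24, N4, N7

Round 1 — N17 at 190 > 150. N17 snaps.
  N17 sheds 190 kN to N14, N7: 95 each.
    N14: 40+95 = 135 > 60
    N7: 10+95 = 105 > 60
Round 2 — N14, N7 snap.
  N14 sheds 135 kN to N13, N24: 67 each (1 lost).
    N13: 100+67 = 167 > 120
    N24: 50+67 = 117 > 90
  N7 sheds 105 kN to N13, N4: 52 each (1 lost).
    N13: 167+52 = 219 > 120
    N4: 20+52 = 72 > 70
Round 3 — N13, N24, N4 snap.
  N13 sheds 219 kN: no online neighbours, lost.
  N24 sheds 117 kN: no online neighbours, lost.
  N4 sheds 72 kN: no online neighbours, lost.
No further breaks.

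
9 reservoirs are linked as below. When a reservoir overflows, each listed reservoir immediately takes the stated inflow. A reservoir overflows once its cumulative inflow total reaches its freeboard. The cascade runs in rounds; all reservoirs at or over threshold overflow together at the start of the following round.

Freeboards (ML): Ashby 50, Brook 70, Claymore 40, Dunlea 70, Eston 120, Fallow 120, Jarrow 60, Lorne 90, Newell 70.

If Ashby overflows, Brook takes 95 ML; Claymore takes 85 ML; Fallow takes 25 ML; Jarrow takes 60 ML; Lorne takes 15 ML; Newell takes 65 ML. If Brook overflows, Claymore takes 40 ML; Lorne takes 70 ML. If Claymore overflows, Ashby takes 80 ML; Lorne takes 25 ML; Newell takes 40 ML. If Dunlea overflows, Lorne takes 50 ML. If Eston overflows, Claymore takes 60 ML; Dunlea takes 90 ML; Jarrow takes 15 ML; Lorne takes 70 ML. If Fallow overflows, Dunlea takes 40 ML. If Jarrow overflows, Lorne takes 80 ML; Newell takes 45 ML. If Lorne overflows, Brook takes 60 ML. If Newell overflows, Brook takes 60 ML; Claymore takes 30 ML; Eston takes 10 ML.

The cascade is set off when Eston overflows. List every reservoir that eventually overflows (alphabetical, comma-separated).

Round 1 — Eston overflows (initial).
  Claymore: +60 → 60 ≥ 40
  Dunlea: +90 → 90 ≥ 70
  Jarrow: +15 → 15 < 60
  Lorne: +70 → 70 < 90
Round 2 — Claymore, Dunlea overflow.
  Ashby: +80 → 80 ≥ 50
  Lorne: +25+50 → 145 ≥ 90
  Newell: +40 → 40 < 70
Round 3 — Ashby, Lorne overflow.
  Brook: +95+60 → 155 ≥ 70
  Fallow: +25 → 25 < 120
  Jarrow: +60 → 75 ≥ 60
  Newell: +65 → 105 ≥ 70
Round 4 — Brook, Jarrow, Newell overflow.
No further overflows.

Ashby, Brook, Claymore, Dunlea, Eston, Jarrow, Lorne, Newell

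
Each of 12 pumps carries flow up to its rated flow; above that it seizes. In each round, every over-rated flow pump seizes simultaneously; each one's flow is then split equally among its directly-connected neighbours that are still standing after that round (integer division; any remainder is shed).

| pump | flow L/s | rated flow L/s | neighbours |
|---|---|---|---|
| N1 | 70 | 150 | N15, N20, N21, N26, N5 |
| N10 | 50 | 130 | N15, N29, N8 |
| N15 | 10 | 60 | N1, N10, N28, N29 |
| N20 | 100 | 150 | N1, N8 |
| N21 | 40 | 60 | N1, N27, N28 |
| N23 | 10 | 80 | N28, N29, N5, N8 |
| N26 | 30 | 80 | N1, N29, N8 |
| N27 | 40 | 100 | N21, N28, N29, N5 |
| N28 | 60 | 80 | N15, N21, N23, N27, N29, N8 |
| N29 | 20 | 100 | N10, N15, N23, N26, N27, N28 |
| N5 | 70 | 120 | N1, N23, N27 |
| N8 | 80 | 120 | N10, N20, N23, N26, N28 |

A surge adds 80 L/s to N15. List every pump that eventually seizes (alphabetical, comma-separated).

Round 1 — N15 at 90 > 60. N15 seizes.
  N15 sheds 90 L/s to N1, N10, N28, N29: 22 each (2 lost).
    N1: 70+22 = 92 ≤ 150
    N10: 50+22 = 72 ≤ 130
    N28: 60+22 = 82 > 80
    N29: 20+22 = 42 ≤ 100
Round 2 — N28 seizes.
  N28 sheds 82 L/s to N21, N23, N27, N29, N8: 16 each (2 lost).
    N21: 40+16 = 56 ≤ 60
    N23: 10+16 = 26 ≤ 80
    N27: 40+16 = 56 ≤ 100
    N29: 42+16 = 58 ≤ 100
    N8: 80+16 = 96 ≤ 120
No further seizures.

N15, N28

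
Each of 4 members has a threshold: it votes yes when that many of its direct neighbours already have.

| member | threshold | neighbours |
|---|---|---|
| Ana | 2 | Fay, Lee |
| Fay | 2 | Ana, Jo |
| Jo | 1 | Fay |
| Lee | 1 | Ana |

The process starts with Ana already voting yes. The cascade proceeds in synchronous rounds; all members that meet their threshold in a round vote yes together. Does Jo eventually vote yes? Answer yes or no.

no

Round 1 — Ana votes yes (initial).
Round 2 — checking thresholds:
  Fay: 1 of 2 neighbours < 2, not yet.
  Lee: 1 of 1 neighbours ≥ 1, votes yes.
Round 3 — no new yes votes; cascade stops.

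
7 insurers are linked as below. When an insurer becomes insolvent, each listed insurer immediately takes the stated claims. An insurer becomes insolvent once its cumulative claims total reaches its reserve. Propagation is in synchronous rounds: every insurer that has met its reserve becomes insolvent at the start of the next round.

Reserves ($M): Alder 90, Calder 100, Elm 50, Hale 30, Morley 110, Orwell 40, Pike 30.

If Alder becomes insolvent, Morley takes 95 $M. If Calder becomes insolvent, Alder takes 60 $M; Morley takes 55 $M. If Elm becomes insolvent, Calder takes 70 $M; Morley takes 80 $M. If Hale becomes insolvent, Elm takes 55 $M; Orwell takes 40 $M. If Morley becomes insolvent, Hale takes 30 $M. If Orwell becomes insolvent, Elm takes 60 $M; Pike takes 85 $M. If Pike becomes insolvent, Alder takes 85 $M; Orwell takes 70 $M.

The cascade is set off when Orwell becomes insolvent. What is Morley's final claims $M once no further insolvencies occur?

80

Round 1 — Orwell becomes insolvent (initial).
  Elm: +60 → 60 ≥ 50
  Pike: +85 → 85 ≥ 30
Round 2 — Elm, Pike become insolvent.
  Alder: +85 → 85 < 90
  Calder: +70 → 70 < 100
  Morley: +80 → 80 < 110
No further insolvencies.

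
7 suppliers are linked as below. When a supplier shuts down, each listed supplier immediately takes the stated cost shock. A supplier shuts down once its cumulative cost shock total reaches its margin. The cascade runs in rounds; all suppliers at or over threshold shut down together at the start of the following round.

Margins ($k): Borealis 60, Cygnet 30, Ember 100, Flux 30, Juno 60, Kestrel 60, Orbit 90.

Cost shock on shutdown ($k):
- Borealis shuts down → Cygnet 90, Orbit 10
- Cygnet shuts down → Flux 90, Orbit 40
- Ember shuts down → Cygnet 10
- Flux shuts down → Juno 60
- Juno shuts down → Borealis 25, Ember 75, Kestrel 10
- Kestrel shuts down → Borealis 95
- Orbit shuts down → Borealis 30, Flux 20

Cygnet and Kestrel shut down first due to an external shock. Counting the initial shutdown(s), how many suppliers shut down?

5

Round 1 — Cygnet, Kestrel shut down (initial).
  Borealis: +95 → 95 ≥ 60
  Flux: +90 → 90 ≥ 30
  Orbit: +40 → 40 < 90
Round 2 — Borealis, Flux shut down.
  Juno: +60 → 60 ≥ 60
  Orbit: +10 → 50 < 90
Round 3 — Juno shuts down.
  Ember: +75 → 75 < 100
No further shutdowns.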